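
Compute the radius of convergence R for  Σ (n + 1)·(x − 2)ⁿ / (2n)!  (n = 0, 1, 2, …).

By the ratio test, |a_{n+1}/a_n| = ((n+1) + 1)/(n + 1) · 1/[(2n+1)·(2n+2)] → 0.
The limit is 0, so the series converges for all x; R = ∞.

R = ∞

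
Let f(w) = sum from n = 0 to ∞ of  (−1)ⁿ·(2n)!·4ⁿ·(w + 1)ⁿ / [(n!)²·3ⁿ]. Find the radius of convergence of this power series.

R = 3/16

Ratio test: |a_{n+1}/a_n| = (2n+1)·(2n+2)/(n+1)² · 4/3 → 16/3 as n → ∞.
Hence the series converges for |w + 1| < 1/(16/3) = 3/16, so the radius of convergence is 3/16.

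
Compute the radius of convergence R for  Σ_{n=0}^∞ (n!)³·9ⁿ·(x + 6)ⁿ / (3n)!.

R = 3

By the ratio test, |a_{n+1}/a_n| = (n+1)³/[(3n+1)·(3n+2)·(3n+3)] · 9 → 1/3.
Thus R = 1/(1/3) = 3.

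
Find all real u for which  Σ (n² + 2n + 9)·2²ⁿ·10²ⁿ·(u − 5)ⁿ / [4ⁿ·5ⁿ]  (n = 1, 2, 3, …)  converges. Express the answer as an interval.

(99/20, 101/20)

By the ratio test, |a_{n+1}/a_n| = [((n+1)² + 2(n+1) + 9)/(n² + 2n + 9)] · 4·100/(4·5) → 20.
Hence the series converges for |u − 5| < 1/(20) = 1/20, so the radius of convergence is 1/20.
At u = 101/20: the n-th term does not approach 0; divergence by the term test.
At u = 99/20: the terms do not tend to 0, so the series diverges.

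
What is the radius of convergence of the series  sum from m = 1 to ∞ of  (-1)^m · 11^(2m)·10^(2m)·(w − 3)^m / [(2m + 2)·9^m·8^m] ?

By the ratio test, |a_{m+1}/a_m| = [(2m + 2)/(2(m+1) + 2)] · 121·100/(9·8) → 3025/18.
The series converges when 3025/18 · |w − 3| < 1, giving R = 18/3025.

R = 18/3025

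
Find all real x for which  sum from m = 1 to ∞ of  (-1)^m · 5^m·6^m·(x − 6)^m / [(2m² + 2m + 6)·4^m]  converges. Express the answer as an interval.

By the ratio test, |a_{m+1}/a_m| = [(2m² + 2m + 6)/(2(m+1)² + 2(m+1) + 6)] · 5·6/4 → 15/2.
Thus R = 1/(15/2) = 2/15.
Check x = 92/15: the series is dominated by a constant times Σ 1/m², which converges (p = 2 > 1).
Endpoint x = 88/15: the series is dominated by a constant times Σ 1/m², which converges (p = 2 > 1).

[88/15, 92/15]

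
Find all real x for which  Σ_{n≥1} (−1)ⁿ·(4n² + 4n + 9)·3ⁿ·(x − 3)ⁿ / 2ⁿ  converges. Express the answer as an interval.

By the ratio test, |a_{n+1}/a_n| = [(4(n+1)² + 4(n+1) + 9)/(4n² + 4n + 9)] · 3/2 → 3/2.
The series converges when 3/2 · |x − 3| < 1, giving R = 2/3.
When x = 11/3, the terms do not tend to 0, so the series diverges.
At x = 7/3: the terms have absolute value of order n², which does not tend to 0, so the series diverges by the divergence test.

(7/3, 11/3)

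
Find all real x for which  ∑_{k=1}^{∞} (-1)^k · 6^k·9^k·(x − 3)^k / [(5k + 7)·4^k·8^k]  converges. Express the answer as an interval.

(65/27, 97/27]

The ratio of consecutive coefficients is [(5k + 7)/(5(k+1) + 7)] · 6·9/(4·8) → 27/16.
Thus R = 1/(27/16) = 16/27.
Check x = 97/27: convergence follows from the alternating series test (terms decrease monotonically to 0).
At x = 65/27: the terms are asymptotic to a nonzero constant times 1/k, so the series diverges by limit comparison with Σ 1/k.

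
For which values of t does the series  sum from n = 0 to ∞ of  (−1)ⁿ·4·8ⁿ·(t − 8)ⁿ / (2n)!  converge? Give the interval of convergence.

(−∞, ∞)

Ratio test: |a_{n+1}/a_n| = 4/4 · 8 · 1/[(2n+1)·(2n+2)] → 0 as n → ∞.
The limit is 0, so the series converges for all t; R = ∞.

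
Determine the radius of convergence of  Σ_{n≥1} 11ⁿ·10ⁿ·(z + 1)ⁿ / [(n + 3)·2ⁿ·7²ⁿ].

R = 49/55

By the ratio test, |a_{n+1}/a_n| = [(n + 3)/((n+1) + 3)] · 11·10/(2·49) → 55/49.
Convergence for |z + 1| · 55/49 < 1, i.e. |z + 1| < 49/55. So R = 49/55.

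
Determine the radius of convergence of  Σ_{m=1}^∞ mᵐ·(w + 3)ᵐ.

R = 0

Applying the root test, |a_m|^(1/m) = m → ∞.
The root grows without bound, so R = 0 (convergence only at w = -3).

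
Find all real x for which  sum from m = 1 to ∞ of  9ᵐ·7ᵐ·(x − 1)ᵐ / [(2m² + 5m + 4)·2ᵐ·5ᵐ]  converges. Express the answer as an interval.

The ratio of consecutive coefficients is [(2m² + 5m + 4)/(2(m+1)² + 5(m+1) + 4)] · 9·7/(2·5) → 63/10.
The series converges when 63/10 · |x − 1| < 1, giving R = 10/63.
Check x = 73/63: the terms are on the order of 1/m², so the series converges absolutely by comparison with the p-series (p = 2 > 1).
At x = 53/63: the terms are on the order of 1/m², so the series converges absolutely by comparison with the p-series (p = 2 > 1).

[53/63, 73/63]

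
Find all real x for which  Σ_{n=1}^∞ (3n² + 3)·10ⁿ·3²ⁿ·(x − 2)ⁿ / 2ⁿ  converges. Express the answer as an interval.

The ratio of consecutive coefficients is [(3(n+1)² + 3)/(3n² + 3)] · 10·9/2 → 45.
Thus R = 1/(45) = 1/45.
Endpoint x = 91/45: the terms have absolute value of order n², which does not tend to 0, so the series diverges by the divergence test.
Check x = 89/45: the terms have absolute value of order n², which does not tend to 0, so the series diverges by the divergence test.

(89/45, 91/45)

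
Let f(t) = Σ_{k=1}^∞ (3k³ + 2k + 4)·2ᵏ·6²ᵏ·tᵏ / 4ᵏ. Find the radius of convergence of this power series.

R = 1/18

By the ratio test, |a_{k+1}/a_k| = [(3(k+1)³ + 2(k+1) + 4)/(3k³ + 2k + 4)] · 2·36/4 → 18.
Convergence for |t| · 18 < 1, i.e. |t| < 1/18. So R = 1/18.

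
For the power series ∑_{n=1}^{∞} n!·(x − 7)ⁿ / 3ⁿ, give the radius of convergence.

Apply the ratio test: |a_{n+1}| / |a_n| = (n+1) · 1/3, which tends to ∞ as n → ∞.
Since the ratio → ∞, the series diverges for every x ≠ 7, and R = 0.

R = 0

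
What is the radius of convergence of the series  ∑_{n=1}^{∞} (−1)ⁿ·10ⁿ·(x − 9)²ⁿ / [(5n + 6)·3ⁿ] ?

R = √30/10

Ratio test: |a_{n+1}/a_n| = [(5n + 6)/(5(n+1) + 6)] · 10/3 → 10/3 as n → ∞.
Since the exponent of (x − 9) increases by 2 each term, convergence requires |x − 9|² < 3/10, hence R = √30/10.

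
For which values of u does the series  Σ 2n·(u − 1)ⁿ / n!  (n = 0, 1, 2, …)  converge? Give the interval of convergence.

(−∞, ∞)

Ratio test: |a_{n+1}/a_n| = 2(n+1)/2n · 1/(n+1) → 0 as n → ∞.
The ratio tends to 0 regardless of u, hence R = ∞.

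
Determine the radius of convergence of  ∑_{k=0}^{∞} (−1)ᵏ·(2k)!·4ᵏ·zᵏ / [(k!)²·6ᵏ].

R = 3/8

By the ratio test, |a_{k+1}/a_k| = (2k+1)·(2k+2)/(k+1)² · 4/6 → 8/3.
Convergence for |z| · 8/3 < 1, i.e. |z| < 3/8. So R = 3/8.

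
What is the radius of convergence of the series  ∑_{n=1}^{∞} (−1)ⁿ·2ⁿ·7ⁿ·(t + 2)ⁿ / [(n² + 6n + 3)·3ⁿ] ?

Apply the ratio test: |a_{n+1}| / |a_n| = [(n² + 6n + 3)/((n+1)² + 6(n+1) + 3)] · 2·7/3, which tends to 14/3 as n → ∞.
Hence the series converges for |t + 2| < 1/(14/3) = 3/14, so the radius of convergence is 3/14.

R = 3/14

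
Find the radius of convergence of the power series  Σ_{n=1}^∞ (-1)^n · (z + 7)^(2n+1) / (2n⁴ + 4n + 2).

R = 1

By the ratio test, |a_{n+1}/a_n| = (2n⁴ + 4n + 2)/(2(n+1)⁴ + 4(n+1) + 2) → 1.
Successive powers of (z + 7) differ by 2, so the series converges when |z + 7|² · 1 < 1, i.e. |z + 7| < √(1) = 1. So R = 1.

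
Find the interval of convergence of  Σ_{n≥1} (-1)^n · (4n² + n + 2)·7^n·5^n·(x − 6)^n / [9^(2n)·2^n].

The ratio of consecutive coefficients is [(4(n+1)² + (n+1) + 2)/(4n² + n + 2)] · 7·5/(81·2) → 35/162.
Thus R = 1/(35/162) = 162/35.
Endpoint x = 372/35: the terms do not tend to 0, so the series diverges.
When x = 48/35, the terms have absolute value of order n², which does not tend to 0, so the series diverges by the divergence test.

(48/35, 372/35)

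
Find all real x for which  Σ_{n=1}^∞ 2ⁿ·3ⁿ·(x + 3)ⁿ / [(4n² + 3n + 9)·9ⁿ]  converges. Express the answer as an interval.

By the ratio test, |a_{n+1}/a_n| = [(4n² + 3n + 9)/(4(n+1)² + 3(n+1) + 9)] · 2·3/9 → 2/3.
The series converges when 2/3 · |x + 3| < 1, giving R = 3/2.
At x = -3/2: the terms are on the order of 1/n², so the series converges absolutely by comparison with the p-series (p = 2 > 1).
At x = -9/2: the terms are on the order of 1/n², so the series converges absolutely by comparison with the p-series (p = 2 > 1).

[-9/2, -3/2]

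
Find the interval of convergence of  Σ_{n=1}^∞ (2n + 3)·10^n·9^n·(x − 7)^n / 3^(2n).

By the ratio test, |a_{n+1}/a_n| = [(2(n+1) + 3)/(2n + 3)] · 10·9/9 → 10.
Hence the series converges for |x − 7| < 1/(10) = 1/10, so the radius of convergence is 1/10.
Endpoint x = 71/10: the terms have absolute value of order n, which does not tend to 0, so the series diverges by the divergence test.
Endpoint x = 69/10: the terms do not tend to 0, so the series diverges.

(69/10, 71/10)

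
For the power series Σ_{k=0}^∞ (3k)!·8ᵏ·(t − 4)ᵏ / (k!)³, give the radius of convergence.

R = 1/216

The ratio of consecutive coefficients is (3k+1)·(3k+2)·(3k+3)/(k+1)³ · 8 → 216.
The series converges when 216 · |t − 4| < 1, giving R = 1/216.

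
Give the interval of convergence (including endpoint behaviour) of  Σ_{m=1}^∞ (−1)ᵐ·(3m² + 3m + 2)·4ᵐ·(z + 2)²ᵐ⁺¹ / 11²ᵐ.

(-15/2, 7/2)

By the ratio test, |a_{m+1}/a_m| = [(3(m+1)² + 3(m+1) + 2)/(3m² + 3m + 2)] · 4/121 → 4/121.
Since the exponent of (z + 2) increases by 2 each term, convergence requires |z + 2|² < 121/4, hence R = 11/2.
Check z = 7/2: the m-th term does not approach 0; divergence by the term test.
Check z = -15/2: the terms do not tend to 0, so the series diverges.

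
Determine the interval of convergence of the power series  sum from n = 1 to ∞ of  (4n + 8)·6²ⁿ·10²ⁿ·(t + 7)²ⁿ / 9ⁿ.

Ratio test: |a_{n+1}/a_n| = [(4(n+1) + 8)/(4n + 8)] · 36·100/9 → 400 as n → ∞.
Successive powers of (t + 7) differ by 2, so the series converges when |t + 7|² · 400 < 1, i.e. |t + 7| < √(1/400) = 1/20. So R = 1/20.
Endpoint t = -139/20: the terms do not tend to 0, so the series diverges.
Check t = -141/20: the n-th term does not approach 0; divergence by the term test.

(-141/20, -139/20)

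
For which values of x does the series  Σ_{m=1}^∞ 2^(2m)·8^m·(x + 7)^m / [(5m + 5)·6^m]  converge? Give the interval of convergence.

[-115/16, -109/16)

The ratio of consecutive coefficients is [(5m + 5)/(5(m+1) + 5)] · 4·8/6 → 16/3.
Thus R = 1/(16/3) = 3/16.
Endpoint x = -109/16: comparison with the harmonic series Σ 1/m shows the series diverges.
Check x = -115/16: an alternating series whose terms decrease to 0 in absolute value, so it converges by the Leibniz criterion.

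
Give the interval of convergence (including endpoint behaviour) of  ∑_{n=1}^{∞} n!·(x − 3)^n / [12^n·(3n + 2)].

Ratio test: |a_{n+1}/a_n| = (n+1) · 1/12 · (3n + 2)/(3(n+1) + 2) → ∞ as n → ∞.
The terms grow without bound for any (x − 3) ≠ 0, so R = 0 (convergence only at x = 3).

{3}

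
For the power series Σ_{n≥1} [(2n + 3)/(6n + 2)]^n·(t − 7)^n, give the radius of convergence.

R = 3

Root test: |a_n|^(1/n) = (2n + 3)/(6n + 2) → 1/3.
Convergence for |t − 7| · 1/3 < 1, i.e. |t − 7| < 3. So R = 3.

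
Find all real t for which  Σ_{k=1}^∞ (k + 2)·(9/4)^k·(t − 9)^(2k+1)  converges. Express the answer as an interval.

(25/3, 29/3)

Ratio test: |a_{k+1}/a_k| = [((k+1) + 2)/(k + 2)] · 9/4 → 9/4 as k → ∞.
Since the exponent of (t − 9) increases by 2 each term, convergence requires |t − 9|² < 4/9, hence R = 2/3.
When t = 29/3, the terms have absolute value of order k, which does not tend to 0, so the series diverges by the divergence test.
Check t = 25/3: the terms do not tend to 0, so the series diverges.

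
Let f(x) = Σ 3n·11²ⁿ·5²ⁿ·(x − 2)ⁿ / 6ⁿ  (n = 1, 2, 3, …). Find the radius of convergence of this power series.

R = 6/3025

Apply the ratio test: |a_{n+1}| / |a_n| = [3(n+1)/3n] · 121·25/6, which tends to 3025/6 as n → ∞.
Hence the series converges for |x − 2| < 1/(3025/6) = 6/3025, so the radius of convergence is 6/3025.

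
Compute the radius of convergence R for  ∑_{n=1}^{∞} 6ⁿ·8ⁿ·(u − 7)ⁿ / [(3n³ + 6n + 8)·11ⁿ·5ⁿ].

By the ratio test, |a_{n+1}/a_n| = [(3n³ + 6n + 8)/(3(n+1)³ + 6(n+1) + 8)] · 6·8/(11·5) → 48/55.
Hence the series converges for |u − 7| < 1/(48/55) = 55/48, so the radius of convergence is 55/48.

R = 55/48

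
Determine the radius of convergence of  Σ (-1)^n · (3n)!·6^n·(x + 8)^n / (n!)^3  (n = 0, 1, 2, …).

R = 1/162

By the ratio test, |a_{n+1}/a_n| = (3n+1)·(3n+2)·(3n+3)/(n+1)³ · 6 → 162.
Convergence for |x + 8| · 162 < 1, i.e. |x + 8| < 1/162. So R = 1/162.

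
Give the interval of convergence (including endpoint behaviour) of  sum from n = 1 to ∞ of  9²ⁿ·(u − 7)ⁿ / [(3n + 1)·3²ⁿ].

By the ratio test, |a_{n+1}/a_n| = [(3n + 1)/(3(n+1) + 1)] · 81/9 → 9.
Hence the series converges for |u − 7| < 1/(9) = 1/9, so the radius of convergence is 1/9.
At u = 64/9: the terms behave like c/n; limit comparison with the harmonic series gives divergence.
Check u = 62/9: an alternating series whose terms decrease to 0 in absolute value, so it converges by the Leibniz criterion.

[62/9, 64/9)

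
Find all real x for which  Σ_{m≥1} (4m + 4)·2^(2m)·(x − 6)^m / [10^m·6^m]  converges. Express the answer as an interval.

By the ratio test, |a_{m+1}/a_m| = [(4(m+1) + 4)/(4m + 4)] · 4/(10·6) → 1/15.
Hence the series converges for |x − 6| < 1/(1/15) = 15, so the radius of convergence is 15.
When x = 21, the m-th term does not approach 0; divergence by the term test.
Check x = -9: the m-th term does not approach 0; divergence by the term test.

(-9, 21)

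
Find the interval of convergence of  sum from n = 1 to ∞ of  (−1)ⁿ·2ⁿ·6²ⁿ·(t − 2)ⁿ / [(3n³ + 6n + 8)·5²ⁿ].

[119/72, 169/72]

Ratio test: |a_{n+1}/a_n| = [(3n³ + 6n + 8)/(3(n+1)³ + 6(n+1) + 8)] · 2·36/25 → 72/25 as n → ∞.
The series converges when 72/25 · |t − 2| < 1, giving R = 25/72.
Check t = 169/72: the terms are on the order of 1/n³, so the series converges absolutely by comparison with the p-series (p = 3 > 1).
When t = 119/72, the terms are on the order of 1/n³, so the series converges absolutely by comparison with the p-series (p = 3 > 1).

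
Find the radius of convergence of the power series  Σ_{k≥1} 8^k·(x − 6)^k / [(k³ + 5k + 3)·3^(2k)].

R = 9/8

Apply the ratio test: |a_{k+1}| / |a_k| = [(k³ + 5k + 3)/((k+1)³ + 5(k+1) + 3)] · 8/9, which tends to 8/9 as k → ∞.
The series converges when 8/9 · |x − 6| < 1, giving R = 9/8.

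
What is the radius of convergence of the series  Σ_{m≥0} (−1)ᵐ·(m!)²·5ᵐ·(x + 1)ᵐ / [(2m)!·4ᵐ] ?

The ratio of consecutive coefficients is (m+1)²/[(2m+1)·(2m+2)] · 5/4 → 5/16.
Thus R = 1/(5/16) = 16/5.

R = 16/5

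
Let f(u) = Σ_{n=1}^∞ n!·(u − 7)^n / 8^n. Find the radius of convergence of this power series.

R = 0

Apply the ratio test: |a_{n+1}| / |a_n| = (n+1) · 1/8, which tends to ∞ as n → ∞.
The terms grow without bound for any (u − 7) ≠ 0, so R = 0 (convergence only at u = 7).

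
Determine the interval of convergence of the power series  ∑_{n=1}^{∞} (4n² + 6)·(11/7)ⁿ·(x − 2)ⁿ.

(15/11, 29/11)

Ratio test: |a_{n+1}/a_n| = [(4(n+1)² + 6)/(4n² + 6)] · 11/7 → 11/7 as n → ∞.
Hence the series converges for |x − 2| < 1/(11/7) = 7/11, so the radius of convergence is 7/11.
When x = 29/11, the terms have absolute value of order n², which does not tend to 0, so the series diverges by the divergence test.
Endpoint x = 15/11: the terms have absolute value of order n², which does not tend to 0, so the series diverges by the divergence test.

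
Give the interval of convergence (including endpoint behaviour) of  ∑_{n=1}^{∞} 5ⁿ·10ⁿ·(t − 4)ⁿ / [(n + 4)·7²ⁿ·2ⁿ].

By the ratio test, |a_{n+1}/a_n| = [(n + 4)/((n+1) + 4)] · 5·10/(49·2) → 25/49.
Thus R = 1/(25/49) = 49/25.
Endpoint t = 149/25: the terms behave like c/n; limit comparison with the harmonic series gives divergence.
Endpoint t = 51/25: convergence follows from the alternating series test (terms decrease monotonically to 0).

[51/25, 149/25)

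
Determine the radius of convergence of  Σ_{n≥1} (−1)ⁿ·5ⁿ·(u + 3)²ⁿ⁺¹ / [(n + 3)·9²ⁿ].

By the ratio test, |a_{n+1}/a_n| = [(n + 3)/((n+1) + 3)] · 5/81 → 5/81.
Writing y = (u + 3)², the series in y has radius 81/5, so |u + 3| < √(81/5) and R = 9√5/5.

R = 9√5/5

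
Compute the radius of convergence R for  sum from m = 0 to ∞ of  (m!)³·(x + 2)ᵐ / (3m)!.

R = 27

By the ratio test, |a_{m+1}/a_m| = (m+1)³/[(3m+1)·(3m+2)·(3m+3)] → 1/27.
Convergence for |x + 2| · 1/27 < 1, i.e. |x + 2| < 27. So R = 27.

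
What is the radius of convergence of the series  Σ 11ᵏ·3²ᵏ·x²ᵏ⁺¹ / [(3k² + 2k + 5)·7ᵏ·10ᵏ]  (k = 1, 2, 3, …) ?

By the ratio test, |a_{k+1}/a_k| = [(3k² + 2k + 5)/(3(k+1)² + 2(k+1) + 5)] · 11·9/(7·10) → 99/70.
Since the exponent of x increases by 2 each term, convergence requires |x|² < 70/99, hence R = √770/33.

R = √770/33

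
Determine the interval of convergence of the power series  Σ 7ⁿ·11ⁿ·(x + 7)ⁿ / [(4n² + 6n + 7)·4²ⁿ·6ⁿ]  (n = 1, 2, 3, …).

[-635/77, -443/77]

Ratio test: |a_{n+1}/a_n| = [(4n² + 6n + 7)/(4(n+1)² + 6(n+1) + 7)] · 7·11/(16·6) → 77/96 as n → ∞.
Hence the series converges for |x + 7| < 1/(77/96) = 96/77, so the radius of convergence is 96/77.
Check x = -443/77: the terms are on the order of 1/n², so the series converges absolutely by comparison with the p-series (p = 2 > 1).
Endpoint x = -635/77: absolute convergence follows by limit comparison with Σ 1/n².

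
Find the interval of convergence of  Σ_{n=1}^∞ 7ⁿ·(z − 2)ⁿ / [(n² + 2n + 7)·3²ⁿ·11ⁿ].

Ratio test: |a_{n+1}/a_n| = [(n² + 2n + 7)/((n+1)² + 2(n+1) + 7)] · 7/(9·11) → 7/99 as n → ∞.
Thus R = 1/(7/99) = 99/7.
At z = 113/7: the terms are on the order of 1/n², so the series converges absolutely by comparison with the p-series (p = 2 > 1).
Endpoint z = -85/7: the terms are on the order of 1/n², so the series converges absolutely by comparison with the p-series (p = 2 > 1).

[-85/7, 113/7]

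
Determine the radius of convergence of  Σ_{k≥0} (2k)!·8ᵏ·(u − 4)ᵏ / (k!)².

R = 1/32

Apply the ratio test: |a_{k+1}| / |a_k| = (2k+1)·(2k+2)/(k+1)² · 8, which tends to 32 as k → ∞.
Hence the series converges for |u − 4| < 1/(32) = 1/32, so the radius of convergence is 1/32.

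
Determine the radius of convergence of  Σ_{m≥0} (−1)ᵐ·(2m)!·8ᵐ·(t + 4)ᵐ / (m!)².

R = 1/32

Apply the ratio test: |a_{m+1}| / |a_m| = (2m+1)·(2m+2)/(m+1)² · 8, which tends to 32 as m → ∞.
Hence the series converges for |t + 4| < 1/(32) = 1/32, so the radius of convergence is 1/32.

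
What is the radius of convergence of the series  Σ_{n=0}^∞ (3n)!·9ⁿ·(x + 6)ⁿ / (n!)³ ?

Ratio test: |a_{n+1}/a_n| = (3n+1)·(3n+2)·(3n+3)/(n+1)³ · 9 → 243 as n → ∞.
Convergence for |x + 6| · 243 < 1, i.e. |x + 6| < 1/243. So R = 1/243.

R = 1/243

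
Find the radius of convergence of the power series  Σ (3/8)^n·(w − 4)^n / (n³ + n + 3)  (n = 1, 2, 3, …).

By the ratio test, |a_{n+1}/a_n| = [(n³ + n + 3)/((n+1)³ + (n+1) + 3)] · 3/8 → 3/8.
Thus R = 1/(3/8) = 8/3.

R = 8/3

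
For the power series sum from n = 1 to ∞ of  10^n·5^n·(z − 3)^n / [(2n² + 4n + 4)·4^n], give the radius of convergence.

R = 2/25

Apply the ratio test: |a_{n+1}| / |a_n| = [(2n² + 4n + 4)/(2(n+1)² + 4(n+1) + 4)] · 10·5/4, which tends to 25/2 as n → ∞.
Hence the series converges for |z − 3| < 1/(25/2) = 2/25, so the radius of convergence is 2/25.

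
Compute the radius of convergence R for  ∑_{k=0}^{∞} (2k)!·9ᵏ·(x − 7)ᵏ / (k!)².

The ratio of consecutive coefficients is (2k+1)·(2k+2)/(k+1)² · 9 → 36.
Hence the series converges for |x − 7| < 1/(36) = 1/36, so the radius of convergence is 1/36.

R = 1/36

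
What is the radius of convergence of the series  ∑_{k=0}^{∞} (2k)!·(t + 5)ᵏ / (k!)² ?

Ratio test: |a_{k+1}/a_k| = (2k+1)·(2k+2)/(k+1)² → 4 as k → ∞.
Hence the series converges for |t + 5| < 1/(4) = 1/4, so the radius of convergence is 1/4.

R = 1/4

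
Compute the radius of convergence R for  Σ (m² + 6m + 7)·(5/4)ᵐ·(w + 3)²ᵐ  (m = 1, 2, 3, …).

R = 2√5/5

By the ratio test, |a_{m+1}/a_m| = [((m+1)² + 6(m+1) + 7)/(m² + 6m + 7)] · 5/4 → 5/4.
Since the exponent of (w + 3) increases by 2 each term, convergence requires |w + 3|² < 4/5, hence R = 2√5/5.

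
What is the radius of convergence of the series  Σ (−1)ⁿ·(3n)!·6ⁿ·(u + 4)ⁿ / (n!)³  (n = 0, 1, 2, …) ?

R = 1/162

Apply the ratio test: |a_{n+1}| / |a_n| = (3n+1)·(3n+2)·(3n+3)/(n+1)³ · 6, which tends to 162 as n → ∞.
The series converges when 162 · |u + 4| < 1, giving R = 1/162.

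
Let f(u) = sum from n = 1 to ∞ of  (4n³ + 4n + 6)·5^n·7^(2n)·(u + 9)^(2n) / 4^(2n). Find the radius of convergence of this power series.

R = 4√5/35

Apply the ratio test: |a_{n+1}| / |a_n| = [(4(n+1)³ + 4(n+1) + 6)/(4n³ + 4n + 6)] · 5·49/16, which tends to 245/16 as n → ∞.
Writing y = (u + 9)², the series in y has radius 16/245, so |u + 9| < √(16/245) and R = 4√5/35.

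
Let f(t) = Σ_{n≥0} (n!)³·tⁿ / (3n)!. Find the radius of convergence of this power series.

Ratio test: |a_{n+1}/a_n| = (n+1)³/[(3n+1)·(3n+2)·(3n+3)] → 1/27 as n → ∞.
Convergence for |t| · 1/27 < 1, i.e. |t| < 27. So R = 27.

R = 27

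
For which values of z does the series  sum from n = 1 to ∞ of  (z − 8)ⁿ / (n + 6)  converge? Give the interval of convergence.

[7, 9)

By the ratio test, |a_{n+1}/a_n| = (n + 6)/((n+1) + 6) → 1.
Hence R = 1.
When z = 9, the terms are asymptotic to a nonzero constant times 1/n, so the series diverges by limit comparison with Σ 1/n.
Endpoint z = 7: the terms alternate in sign and decrease monotonically to 0 in absolute value (size ~ c/n), so the alternating series test gives convergence.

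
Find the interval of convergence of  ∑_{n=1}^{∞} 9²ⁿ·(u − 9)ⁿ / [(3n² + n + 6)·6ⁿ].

By the ratio test, |a_{n+1}/a_n| = [(3n² + n + 6)/(3(n+1)² + (n+1) + 6)] · 81/6 → 27/2.
The series converges when 27/2 · |u − 9| < 1, giving R = 2/27.
When u = 245/27, the series is dominated by a constant times Σ 1/n², which converges (p = 2 > 1).
Check u = 241/27: the series is dominated by a constant times Σ 1/n², which converges (p = 2 > 1).

[241/27, 245/27]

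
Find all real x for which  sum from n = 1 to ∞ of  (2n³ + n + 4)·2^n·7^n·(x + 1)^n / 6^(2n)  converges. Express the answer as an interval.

(-25/7, 11/7)

The ratio of consecutive coefficients is [(2(n+1)³ + (n+1) + 4)/(2n³ + n + 4)] · 2·7/36 → 7/18.
Convergence for |x + 1| · 7/18 < 1, i.e. |x + 1| < 18/7. So R = 18/7.
Check x = 11/7: the terms do not tend to 0, so the series diverges.
Check x = -25/7: the n-th term does not approach 0; divergence by the term test.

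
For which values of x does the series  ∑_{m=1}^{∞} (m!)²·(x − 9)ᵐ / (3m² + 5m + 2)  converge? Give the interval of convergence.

Ratio test: |a_{m+1}/a_m| = (m+1)² · (3m² + 5m + 2)/(3(m+1)² + 5(m+1) + 2) → ∞ as m → ∞.
The terms grow without bound for any (x − 9) ≠ 0, so R = 0 (convergence only at x = 9).

{9}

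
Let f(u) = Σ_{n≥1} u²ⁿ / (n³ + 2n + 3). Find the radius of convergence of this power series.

The ratio of consecutive coefficients is (n³ + 2n + 3)/((n+1)³ + 2(n+1) + 3) → 1.
Successive powers of u differ by 2, so the series converges when |u|² · 1 < 1, i.e. |u| < √(1) = 1. So R = 1.

R = 1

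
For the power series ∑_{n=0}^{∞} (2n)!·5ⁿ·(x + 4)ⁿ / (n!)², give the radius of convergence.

Ratio test: |a_{n+1}/a_n| = (2n+1)·(2n+2)/(n+1)² · 5 → 20 as n → ∞.
The series converges when 20 · |x + 4| < 1, giving R = 1/20.

R = 1/20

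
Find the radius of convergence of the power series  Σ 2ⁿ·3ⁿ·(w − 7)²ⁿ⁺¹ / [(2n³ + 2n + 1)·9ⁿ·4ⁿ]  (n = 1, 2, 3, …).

R = √6

Ratio test: |a_{n+1}/a_n| = [(2n³ + 2n + 1)/(2(n+1)³ + 2(n+1) + 1)] · 2·3/(9·4) → 1/6 as n → ∞.
Since the exponent of (w − 7) increases by 2 each term, convergence requires |w − 7|² < 6, hence R = √6.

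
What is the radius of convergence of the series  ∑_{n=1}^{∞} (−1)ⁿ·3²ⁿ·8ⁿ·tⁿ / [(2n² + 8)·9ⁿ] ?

Ratio test: |a_{n+1}/a_n| = [(2n² + 8)/(2(n+1)² + 8)] · 9·8/9 → 8 as n → ∞.
The series converges when 8 · |t| < 1, giving R = 1/8.

R = 1/8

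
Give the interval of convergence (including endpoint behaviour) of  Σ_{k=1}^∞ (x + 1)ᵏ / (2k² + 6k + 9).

Apply the ratio test: |a_{k+1}| / |a_k| = (2k² + 6k + 9)/(2(k+1)² + 6(k+1) + 9), which tends to 1 as k → ∞.
So the series converges when |x + 1| < 1 and diverges when |x + 1| > 1; R = 1.
At x = 0: the series is dominated by a constant times Σ 1/k², which converges (p = 2 > 1).
Check x = -2: the terms are on the order of 1/k², so the series converges absolutely by comparison with the p-series (p = 2 > 1).

[-2, 0]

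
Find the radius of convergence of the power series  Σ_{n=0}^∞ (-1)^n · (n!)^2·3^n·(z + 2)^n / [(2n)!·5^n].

Apply the ratio test: |a_{n+1}| / |a_n| = (n+1)²/[(2n+1)·(2n+2)] · 3/5, which tends to 3/20 as n → ∞.
Hence the series converges for |z + 2| < 1/(3/20) = 20/3, so the radius of convergence is 20/3.

R = 20/3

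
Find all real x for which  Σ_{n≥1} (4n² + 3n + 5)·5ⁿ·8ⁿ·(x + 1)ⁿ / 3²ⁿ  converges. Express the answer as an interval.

Ratio test: |a_{n+1}/a_n| = [(4(n+1)² + 3(n+1) + 5)/(4n² + 3n + 5)] · 5·8/9 → 40/9 as n → ∞.
Thus R = 1/(40/9) = 9/40.
Endpoint x = -31/40: the terms do not tend to 0, so the series diverges.
Check x = -49/40: the terms have absolute value of order n², which does not tend to 0, so the series diverges by the divergence test.

(-49/40, -31/40)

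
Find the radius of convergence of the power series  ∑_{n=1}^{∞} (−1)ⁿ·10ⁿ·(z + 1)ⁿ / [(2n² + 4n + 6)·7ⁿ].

Apply the ratio test: |a_{n+1}| / |a_n| = [(2n² + 4n + 6)/(2(n+1)² + 4(n+1) + 6)] · 10/7, which tends to 10/7 as n → ∞.
Thus R = 1/(10/7) = 7/10.

R = 7/10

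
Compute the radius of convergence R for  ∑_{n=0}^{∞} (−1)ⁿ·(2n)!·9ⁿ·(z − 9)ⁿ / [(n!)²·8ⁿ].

The ratio of consecutive coefficients is (2n+1)·(2n+2)/(n+1)² · 9/8 → 9/2.
The series converges when 9/2 · |z − 9| < 1, giving R = 2/9.

R = 2/9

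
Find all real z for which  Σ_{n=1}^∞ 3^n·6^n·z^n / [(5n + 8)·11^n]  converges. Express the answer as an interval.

[-11/18, 11/18)

By the ratio test, |a_{n+1}/a_n| = [(5n + 8)/(5(n+1) + 8)] · 3·6/11 → 18/11.
Convergence for |z| · 18/11 < 1, i.e. |z| < 11/18. So R = 11/18.
Check z = 11/18: the terms behave like c/n; limit comparison with the harmonic series gives divergence.
Check z = -11/18: an alternating series whose terms decrease to 0 in absolute value, so it converges by the Leibniz criterion.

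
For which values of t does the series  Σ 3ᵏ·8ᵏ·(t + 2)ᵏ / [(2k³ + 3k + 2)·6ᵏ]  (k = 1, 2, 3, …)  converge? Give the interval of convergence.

[-9/4, -7/4]

The ratio of consecutive coefficients is [(2k³ + 3k + 2)/(2(k+1)³ + 3(k+1) + 2)] · 3·8/6 → 4.
Convergence for |t + 2| · 4 < 1, i.e. |t + 2| < 1/4. So R = 1/4.
Endpoint t = -7/4: the series is dominated by a constant times Σ 1/k³, which converges (p = 3 > 1).
Check t = -9/4: the terms are on the order of 1/k³, so the series converges absolutely by comparison with the p-series (p = 3 > 1).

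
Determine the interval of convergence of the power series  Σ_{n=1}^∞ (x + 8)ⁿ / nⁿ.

(−∞, ∞)

Applying the root test, |a_n|^(1/n) = 1/n → 0.
Since the n-th root of |a_n| tends to 0, the series converges for all real x; R = ∞.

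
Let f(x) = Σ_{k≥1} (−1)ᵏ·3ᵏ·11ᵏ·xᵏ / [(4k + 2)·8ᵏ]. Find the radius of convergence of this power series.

By the ratio test, |a_{k+1}/a_k| = [(4k + 2)/(4(k+1) + 2)] · 3·11/8 → 33/8.
The series converges when 33/8 · |x| < 1, giving R = 8/33.

R = 8/33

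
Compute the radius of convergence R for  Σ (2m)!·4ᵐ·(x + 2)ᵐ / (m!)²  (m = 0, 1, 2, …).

By the ratio test, |a_{m+1}/a_m| = (2m+1)·(2m+2)/(m+1)² · 4 → 16.
Hence the series converges for |x + 2| < 1/(16) = 1/16, so the radius of convergence is 1/16.

R = 1/16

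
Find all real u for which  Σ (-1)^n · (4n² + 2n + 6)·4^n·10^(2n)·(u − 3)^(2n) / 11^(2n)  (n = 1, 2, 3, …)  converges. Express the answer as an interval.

(49/20, 71/20)

By the ratio test, |a_{n+1}/a_n| = [(4(n+1)² + 2(n+1) + 6)/(4n² + 2n + 6)] · 4·100/121 → 400/121.
Writing y = (u − 3)², the series in y has radius 121/400, so |u − 3| < √(121/400) = 11/20 and R = 11/20.
At u = 71/20: the terms do not tend to 0, so the series diverges.
Check u = 49/20: the terms do not tend to 0, so the series diverges.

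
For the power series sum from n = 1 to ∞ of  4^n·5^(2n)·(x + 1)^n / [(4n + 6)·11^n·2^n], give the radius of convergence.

R = 11/50

The ratio of consecutive coefficients is [(4n + 6)/(4(n+1) + 6)] · 4·25/(11·2) → 50/11.
Hence the series converges for |x + 1| < 1/(50/11) = 11/50, so the radius of convergence is 11/50.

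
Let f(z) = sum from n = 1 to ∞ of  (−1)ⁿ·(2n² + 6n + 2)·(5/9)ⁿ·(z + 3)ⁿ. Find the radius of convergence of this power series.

R = 9/5

Ratio test: |a_{n+1}/a_n| = [(2(n+1)² + 6(n+1) + 2)/(2n² + 6n + 2)] · 5/9 → 5/9 as n → ∞.
Hence the series converges for |z + 3| < 1/(5/9) = 9/5, so the radius of convergence is 9/5.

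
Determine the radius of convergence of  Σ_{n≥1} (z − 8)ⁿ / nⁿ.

Root test: |a_n|^(1/n) = 1/n → 0.
The limit is 0 for every z, so R = ∞.

R = ∞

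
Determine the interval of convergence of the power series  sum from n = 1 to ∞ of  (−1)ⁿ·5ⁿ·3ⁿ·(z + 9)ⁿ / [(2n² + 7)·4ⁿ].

Ratio test: |a_{n+1}/a_n| = [(2n² + 7)/(2(n+1)² + 7)] · 5·3/4 → 15/4 as n → ∞.
Hence the series converges for |z + 9| < 1/(15/4) = 4/15, so the radius of convergence is 4/15.
When z = -131/15, absolute convergence follows by limit comparison with Σ 1/n².
When z = -139/15, the terms are on the order of 1/n², so the series converges absolutely by comparison with the p-series (p = 2 > 1).

[-139/15, -131/15]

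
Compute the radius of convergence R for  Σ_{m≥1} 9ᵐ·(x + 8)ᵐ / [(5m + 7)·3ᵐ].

R = 1/3

Apply the ratio test: |a_{m+1}| / |a_m| = [(5m + 7)/(5(m+1) + 7)] · 9/3, which tends to 3 as m → ∞.
Thus R = 1/(3) = 1/3.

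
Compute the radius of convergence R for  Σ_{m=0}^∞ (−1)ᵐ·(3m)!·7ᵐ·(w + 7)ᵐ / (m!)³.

By the ratio test, |a_{m+1}/a_m| = (3m+1)·(3m+2)·(3m+3)/(m+1)³ · 7 → 189.
The series converges when 189 · |w + 7| < 1, giving R = 1/189.

R = 1/189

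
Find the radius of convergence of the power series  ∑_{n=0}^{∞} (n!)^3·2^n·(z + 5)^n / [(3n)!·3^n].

Ratio test: |a_{n+1}/a_n| = (n+1)³/[(3n+1)·(3n+2)·(3n+3)] · 2/3 → 2/81 as n → ∞.
Hence the series converges for |z + 5| < 1/(2/81) = 81/2, so the radius of convergence is 81/2.

R = 81/2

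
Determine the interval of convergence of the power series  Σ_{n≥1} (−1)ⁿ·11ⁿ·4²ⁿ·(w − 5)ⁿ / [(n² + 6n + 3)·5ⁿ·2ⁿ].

[435/88, 445/88]

The ratio of consecutive coefficients is [(n² + 6n + 3)/((n+1)² + 6(n+1) + 3)] · 11·16/(5·2) → 88/5.
The series converges when 88/5 · |w − 5| < 1, giving R = 5/88.
At w = 445/88: the terms are on the order of 1/n², so the series converges absolutely by comparison with the p-series (p = 2 > 1).
Check w = 435/88: absolute convergence follows by limit comparison with Σ 1/n².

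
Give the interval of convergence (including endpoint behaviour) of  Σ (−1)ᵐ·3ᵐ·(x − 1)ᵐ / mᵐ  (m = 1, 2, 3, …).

Root test: |a_m|^(1/m) = 3/m → 0.
The limit is 0 for every x, so R = ∞.

(−∞, ∞)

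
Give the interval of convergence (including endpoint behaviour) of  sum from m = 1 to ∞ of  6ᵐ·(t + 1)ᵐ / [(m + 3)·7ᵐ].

Apply the ratio test: |a_{m+1}| / |a_m| = [(m + 3)/((m+1) + 3)] · 6/7, which tends to 6/7 as m → ∞.
Convergence for |t + 1| · 6/7 < 1, i.e. |t + 1| < 7/6. So R = 7/6.
At t = 1/6: the terms behave like c/m; limit comparison with the harmonic series gives divergence.
Check t = -13/6: an alternating series whose terms decrease to 0 in absolute value, so it converges by the Leibniz criterion.

[-13/6, 1/6)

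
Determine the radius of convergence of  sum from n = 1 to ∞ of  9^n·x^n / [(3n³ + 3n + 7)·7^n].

R = 7/9

The ratio of consecutive coefficients is [(3n³ + 3n + 7)/(3(n+1)³ + 3(n+1) + 7)] · 9/7 → 9/7.
Convergence for |x| · 9/7 < 1, i.e. |x| < 7/9. So R = 7/9.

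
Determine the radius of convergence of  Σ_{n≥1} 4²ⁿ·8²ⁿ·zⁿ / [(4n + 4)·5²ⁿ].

The ratio of consecutive coefficients is [(4n + 4)/(4(n+1) + 4)] · 16·64/25 → 1024/25.
The series converges when 1024/25 · |z| < 1, giving R = 25/1024.

R = 25/1024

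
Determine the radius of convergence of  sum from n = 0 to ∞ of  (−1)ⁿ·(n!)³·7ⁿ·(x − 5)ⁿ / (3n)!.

R = 27/7

The ratio of consecutive coefficients is (n+1)³/[(3n+1)·(3n+2)·(3n+3)] · 7 → 7/27.
The series converges when 7/27 · |x − 5| < 1, giving R = 27/7.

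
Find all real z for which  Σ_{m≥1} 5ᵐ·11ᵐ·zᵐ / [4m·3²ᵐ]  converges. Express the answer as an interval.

[-9/55, 9/55)

The ratio of consecutive coefficients is [4m/4(m+1)] · 5·11/9 → 55/9.
Hence the series converges for |z| < 1/(55/9) = 9/55, so the radius of convergence is 9/55.
Endpoint z = 9/55: comparison with the harmonic series Σ 1/m shows the series diverges.
Endpoint z = -9/55: the terms alternate in sign and decrease monotonically to 0 in absolute value (size ~ c/m), so the alternating series test gives convergence.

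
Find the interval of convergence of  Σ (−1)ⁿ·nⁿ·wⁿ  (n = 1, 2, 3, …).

{0}

Applying the root test, |a_n|^(1/n) = n → ∞.
The root grows without bound, so R = 0 (convergence only at w = 0).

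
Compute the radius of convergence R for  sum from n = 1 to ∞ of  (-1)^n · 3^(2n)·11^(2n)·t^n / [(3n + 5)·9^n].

The ratio of consecutive coefficients is [(3n + 5)/(3(n+1) + 5)] · 9·121/9 → 121.
Hence the series converges for |t| < 1/(121) = 1/121, so the radius of convergence is 1/121.

R = 1/121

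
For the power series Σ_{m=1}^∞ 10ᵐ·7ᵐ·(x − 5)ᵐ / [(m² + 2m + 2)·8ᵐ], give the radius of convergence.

Apply the ratio test: |a_{m+1}| / |a_m| = [(m² + 2m + 2)/((m+1)² + 2(m+1) + 2)] · 10·7/8, which tends to 35/4 as m → ∞.
Thus R = 1/(35/4) = 4/35.

R = 4/35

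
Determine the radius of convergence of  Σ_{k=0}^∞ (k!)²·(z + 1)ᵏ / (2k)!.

The ratio of consecutive coefficients is (k+1)²/[(2k+1)·(2k+2)] → 1/4.
Convergence for |z + 1| · 1/4 < 1, i.e. |z + 1| < 4. So R = 4.

R = 4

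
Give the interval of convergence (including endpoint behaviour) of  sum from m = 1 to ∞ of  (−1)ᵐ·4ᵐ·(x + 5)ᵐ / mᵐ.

Applying the root test, |a_m|^(1/m) = 4/m → 0.
Since the m-th root of |a_m| tends to 0, the series converges for all real x; R = ∞.

(−∞, ∞)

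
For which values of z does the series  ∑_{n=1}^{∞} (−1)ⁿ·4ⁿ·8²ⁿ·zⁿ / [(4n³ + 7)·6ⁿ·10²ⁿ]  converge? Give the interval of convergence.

[-75/32, 75/32]

The ratio of consecutive coefficients is [(4n³ + 7)/(4(n+1)³ + 7)] · 4·64/(6·100) → 32/75.
Convergence for |z| · 32/75 < 1, i.e. |z| < 75/32. So R = 75/32.
Endpoint z = 75/32: the series is dominated by a constant times Σ 1/n³, which converges (p = 3 > 1).
At z = -75/32: the series is dominated by a constant times Σ 1/n³, which converges (p = 3 > 1).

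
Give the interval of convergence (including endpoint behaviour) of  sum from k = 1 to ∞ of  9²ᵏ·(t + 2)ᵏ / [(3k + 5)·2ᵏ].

The ratio of consecutive coefficients is [(3k + 5)/(3(k+1) + 5)] · 81/2 → 81/2.
Convergence for |t + 2| · 81/2 < 1, i.e. |t + 2| < 2/81. So R = 2/81.
When t = -160/81, the terms behave like c/k; limit comparison with the harmonic series gives divergence.
Check t = -164/81: convergence follows from the alternating series test (terms decrease monotonically to 0).

[-164/81, -160/81)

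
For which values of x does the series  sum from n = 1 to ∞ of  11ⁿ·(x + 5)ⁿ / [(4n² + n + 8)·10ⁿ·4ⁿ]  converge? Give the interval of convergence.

[-95/11, -15/11]

By the ratio test, |a_{n+1}/a_n| = [(4n² + n + 8)/(4(n+1)² + (n+1) + 8)] · 11/(10·4) → 11/40.
Convergence for |x + 5| · 11/40 < 1, i.e. |x + 5| < 40/11. So R = 40/11.
Endpoint x = -15/11: absolute convergence follows by limit comparison with Σ 1/n².
When x = -95/11, absolute convergence follows by limit comparison with Σ 1/n².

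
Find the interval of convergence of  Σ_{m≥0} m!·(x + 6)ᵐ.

Ratio test: |a_{m+1}/a_m| = (m+1) → ∞ as m → ∞.
Since the ratio → ∞, the series diverges for every x ≠ -6, and R = 0.

{-6}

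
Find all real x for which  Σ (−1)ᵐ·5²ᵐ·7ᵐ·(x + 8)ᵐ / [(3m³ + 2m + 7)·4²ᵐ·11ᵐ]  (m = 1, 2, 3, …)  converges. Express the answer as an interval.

Apply the ratio test: |a_{m+1}| / |a_m| = [(3m³ + 2m + 7)/(3(m+1)³ + 2(m+1) + 7)] · 25·7/(16·11), which tends to 175/176 as m → ∞.
Thus R = 1/(175/176) = 176/175.
At x = -1224/175: the terms are on the order of 1/m³, so the series converges absolutely by comparison with the p-series (p = 3 > 1).
When x = -1576/175, the series is dominated by a constant times Σ 1/m³, which converges (p = 3 > 1).

[-1576/175, -1224/175]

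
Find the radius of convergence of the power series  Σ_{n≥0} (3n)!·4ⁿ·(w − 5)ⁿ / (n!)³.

By the ratio test, |a_{n+1}/a_n| = (3n+1)·(3n+2)·(3n+3)/(n+1)³ · 4 → 108.
Hence the series converges for |w − 5| < 1/(108) = 1/108, so the radius of convergence is 1/108.

R = 1/108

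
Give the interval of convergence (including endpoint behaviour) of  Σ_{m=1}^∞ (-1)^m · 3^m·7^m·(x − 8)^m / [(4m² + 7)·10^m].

The ratio of consecutive coefficients is [(4m² + 7)/(4(m+1)² + 7)] · 3·7/10 → 21/10.
Hence the series converges for |x − 8| < 1/(21/10) = 10/21, so the radius of convergence is 10/21.
At x = 178/21: absolute convergence follows by limit comparison with Σ 1/m².
When x = 158/21, absolute convergence follows by limit comparison with Σ 1/m².

[158/21, 178/21]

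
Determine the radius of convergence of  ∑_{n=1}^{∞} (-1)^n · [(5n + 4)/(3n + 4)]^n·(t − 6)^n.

R = 3/5

Root test: |a_n|^(1/n) = (5n + 4)/(3n + 4) → 5/3.
Hence the series converges for |t − 6| < 1/(5/3) = 3/5, so the radius of convergence is 3/5.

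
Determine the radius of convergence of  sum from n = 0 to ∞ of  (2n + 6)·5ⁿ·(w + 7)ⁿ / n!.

The ratio of consecutive coefficients is (2(n+1) + 6)/(2n + 6) · 5 · 1/(n+1) → 0.
The limit is 0, so the series converges for all w; R = ∞.

R = ∞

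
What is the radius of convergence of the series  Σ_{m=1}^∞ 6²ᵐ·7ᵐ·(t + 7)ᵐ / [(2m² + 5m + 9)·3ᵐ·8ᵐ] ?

Apply the ratio test: |a_{m+1}| / |a_m| = [(2m² + 5m + 9)/(2(m+1)² + 5(m+1) + 9)] · 36·7/(3·8), which tends to 21/2 as m → ∞.
Thus R = 1/(21/2) = 2/21.

R = 2/21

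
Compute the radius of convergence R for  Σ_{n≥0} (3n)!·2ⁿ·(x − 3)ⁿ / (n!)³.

Apply the ratio test: |a_{n+1}| / |a_n| = (3n+1)·(3n+2)·(3n+3)/(n+1)³ · 2, which tends to 54 as n → ∞.
Thus R = 1/(54) = 1/54.

R = 1/54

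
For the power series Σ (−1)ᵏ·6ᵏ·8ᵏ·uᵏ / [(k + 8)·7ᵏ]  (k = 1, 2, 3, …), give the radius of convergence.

By the ratio test, |a_{k+1}/a_k| = [(k + 8)/((k+1) + 8)] · 6·8/7 → 48/7.
The series converges when 48/7 · |u| < 1, giving R = 7/48.

R = 7/48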